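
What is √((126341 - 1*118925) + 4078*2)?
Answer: 2*√3893 ≈ 124.79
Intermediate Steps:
√((126341 - 1*118925) + 4078*2) = √((126341 - 118925) + 8156) = √(7416 + 8156) = √15572 = 2*√3893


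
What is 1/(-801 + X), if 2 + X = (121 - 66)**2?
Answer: 1/2222 ≈ 0.00045004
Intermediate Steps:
X = 3023 (X = -2 + (121 - 66)**2 = -2 + 55**2 = -2 + 3025 = 3023)
1/(-801 + X) = 1/(-801 + 3023) = 1/2222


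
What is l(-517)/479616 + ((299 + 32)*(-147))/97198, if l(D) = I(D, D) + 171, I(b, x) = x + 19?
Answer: -3894743243/7769619328 ≈ -0.50128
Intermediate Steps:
I(b, x) = 19 + x
l(D) = 190 + D (l(D) = (19 + D) + 171 = 190 + D)
l(-517)/479616 + ((299 + 32)*(-147))/97198 = (190 - 517)/479616 + ((299 + 32)*(-147))/97198 = -327*1/479616 + (331*(-147))*(1/97198) = -109/159872 - 48657*1/97198 = -109/159872 - 48657/97198 = -3894743243/7769619328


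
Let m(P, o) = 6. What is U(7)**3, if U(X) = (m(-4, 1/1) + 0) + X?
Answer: 2197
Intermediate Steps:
U(X) = 6 + X (U(X) = (6 + 0) + X = 6 + X)
U(7)**3 = (6 + 7)**3 = 13**3 = 2197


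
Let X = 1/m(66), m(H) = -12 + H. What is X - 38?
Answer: -2051/54 ≈ -37.982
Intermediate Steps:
X = 1/54 (X = 1/(-12 + 66) = 1/54 ≈ 0.018519)
X - 38 = 1/54 - 38 = -2051/54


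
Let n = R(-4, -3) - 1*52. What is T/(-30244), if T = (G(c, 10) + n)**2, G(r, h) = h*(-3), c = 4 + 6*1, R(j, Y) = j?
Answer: -1849/7561 ≈ -0.24454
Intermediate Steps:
n = -56 (n = -4 - 1*52 = -4 - 52 = -56)
c = 10 (c = 4 + 6 = 10)
G(r, h) = -3*h
T = 7396 (T = (-3*10 - 56)**2 = (-30 - 56)**2 = (-86)**2 = 7396)
T/(-30244) = 7396/(-30244) = 7396*(-1/30244) = -1849/7561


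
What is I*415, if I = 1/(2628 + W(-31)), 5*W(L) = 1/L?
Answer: 64325/407339 ≈ 0.15792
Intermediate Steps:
W(L) = 1/(5*L)
I = 155/407339 (I = 1/(2628 + (1/5)/(-31)) = 1/(2628 + (1/5)*(-1/31)) = 1/(2628 - 1/155) = 1/(407339/155) = 155/407339 ≈ 0.00038052)
I*415 = (155/407339)*415 = 64325/407339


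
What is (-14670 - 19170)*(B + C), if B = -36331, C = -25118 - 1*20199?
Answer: 2762968320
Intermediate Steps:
C = -45317 (C = -25118 - 20199 = -45317)
(-14670 - 19170)*(B + C) = (-14670 - 19170)*(-36331 - 45317) = -33840*(-81648) = 2762968320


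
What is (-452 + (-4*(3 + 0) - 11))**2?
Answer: 225625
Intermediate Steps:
(-452 + (-4*(3 + 0) - 11))**2 = (-452 + (-4*3 - 11))**2 = (-452 + (-12 - 11))**2 = (-452 - 23)**2 = (-475)**2 = 225625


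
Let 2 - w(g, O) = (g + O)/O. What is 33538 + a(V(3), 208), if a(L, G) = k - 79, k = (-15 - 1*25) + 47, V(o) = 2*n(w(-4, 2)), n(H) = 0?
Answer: 33466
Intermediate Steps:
w(g, O) = 2 - (O + g)/O (w(g, O) = 2 - (g + O)/O = 2 - (O + g)/O)
V(o) = 0 (V(o) = 2*0 = 0)
k = 7 (k = (-15 - 25) + 47 = -40 + 47 = 7)
a(L, G) = -72 (a(L, G) = 7 - 79 = -72)
33538 + a(V(3), 208) = 33538 - 72 = 33466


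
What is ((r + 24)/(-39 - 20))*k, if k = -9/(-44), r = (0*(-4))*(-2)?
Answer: -54/649 ≈ -0.083205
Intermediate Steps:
r = 0 (r = 0*(-2) = 0)
k = 9/44 (k = -9*(-1/44) = 9/44 ≈ 0.20455)
((r + 24)/(-39 - 20))*k = ((0 + 24)/(-39 - 20))*(9/44) = (24/(-59))*(9/44) = (24*(-1/59))*(9/44) = -24/59*9/44 = -54/649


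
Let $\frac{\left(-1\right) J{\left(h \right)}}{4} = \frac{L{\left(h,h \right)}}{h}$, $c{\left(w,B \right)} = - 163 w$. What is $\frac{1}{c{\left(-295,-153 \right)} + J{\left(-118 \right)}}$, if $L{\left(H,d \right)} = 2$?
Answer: $\frac{59}{2837019} \approx 2.0796 \cdot 10^{-5}$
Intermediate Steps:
$J{\left(h \right)} = - \frac{8}{h}$ ($J{\left(h \right)} = - 4 \frac{2}{h} = - \frac{8}{h}$)
$\frac{1}{c{\left(-295,-153 \right)} + J{\left(-118 \right)}} = \frac{1}{\left(-163\right) \left(-295\right) - \frac{8}{-118}} = \frac{1}{48085 - - \frac{4}{59}} = \frac{1}{48085 + \frac{4}{59}} = \frac{1}{\frac{2837019}{59}} = \frac{59}{2837019}$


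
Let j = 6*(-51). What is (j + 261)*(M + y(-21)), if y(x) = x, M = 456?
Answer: -19575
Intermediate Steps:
j = -306
(j + 261)*(M + y(-21)) = (-306 + 261)*(456 - 21) = -45*435 = -19575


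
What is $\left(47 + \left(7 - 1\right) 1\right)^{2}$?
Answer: $2809$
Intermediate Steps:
$\left(47 + \left(7 - 1\right) 1\right)^{2} = \left(47 + 6 \cdot 1\right)^{2} = \left(47 + 6\right)^{2} = 53^{2} = 2809$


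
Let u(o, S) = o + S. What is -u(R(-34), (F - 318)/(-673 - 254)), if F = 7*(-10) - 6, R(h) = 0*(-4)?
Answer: -394/927 ≈ -0.42503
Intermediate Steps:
R(h) = 0
F = -76 (F = -70 - 6 = -76)
u(o, S) = S + o
-u(R(-34), (F - 318)/(-673 - 254)) = -((-76 - 318)/(-673 - 254) + 0) = -(-394/(-927) + 0) = -(-394*(-1/927) + 0) = -(394/927 + 0) = -1*394/927 = -394/927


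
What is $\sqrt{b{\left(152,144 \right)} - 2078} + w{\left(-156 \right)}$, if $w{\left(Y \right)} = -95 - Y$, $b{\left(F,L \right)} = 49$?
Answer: $61 + i \sqrt{2029} \approx 61.0 + 45.044 i$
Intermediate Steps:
$\sqrt{b{\left(152,144 \right)} - 2078} + w{\left(-156 \right)} = \sqrt{49 - 2078} - -61 = \sqrt{-2029} + \left(-95 + 156\right) = i \sqrt{2029} + 61 = 61 + i \sqrt{2029}$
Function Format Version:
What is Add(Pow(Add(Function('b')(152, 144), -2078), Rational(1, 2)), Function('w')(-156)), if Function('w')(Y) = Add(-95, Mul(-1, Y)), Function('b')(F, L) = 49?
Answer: Add(61, Mul(I, Pow(2029, Rational(1, 2)))) ≈ Add(61.000, Mul(45.044, I))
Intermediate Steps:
Add(Pow(Add(Function('b')(152, 144), -2078), Rational(1, 2)), Function('w')(-156)) = Add(Pow(Add(49, -2078), Rational(1, 2)), Add(-95, Mul(-1, -156))) = Add(Pow(-2029, Rational(1, 2)), Add(-95, 156)) = Add(Mul(I, Pow(2029, Rational(1, 2))), 61) = Add(61, Mul(I, Pow(2029, Rational(1, 2))))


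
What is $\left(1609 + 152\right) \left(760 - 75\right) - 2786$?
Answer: $1203499$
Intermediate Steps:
$\left(1609 + 152\right) \left(760 - 75\right) - 2786 = 1761 \left(760 - 75\right) - 2786 = 1761 \cdot 685 - 2786 = 1206285 - 2786 = 1203499$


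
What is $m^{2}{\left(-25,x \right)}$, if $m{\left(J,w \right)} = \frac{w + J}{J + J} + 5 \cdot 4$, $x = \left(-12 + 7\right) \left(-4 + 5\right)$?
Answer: $\frac{10609}{25} \approx 424.36$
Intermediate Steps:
$x = -5$ ($x = \left(-5\right) 1 = -5$)
$m{\left(J,w \right)} = 20 + \frac{J + w}{2 J}$ ($m{\left(J,w \right)} = \frac{J + w}{2 J} + 20 = 20 + \frac{J + w}{2 J}$)
$m^{2}{\left(-25,x \right)} = \left(\frac{-5 + 41 \left(-25\right)}{2 \left(-25\right)}\right)^{2} = \left(\frac{1}{2} \left(- \frac{1}{25}\right) \left(-5 - 1025\right)\right)^{2} = \left(\frac{1}{2} \left(- \frac{1}{25}\right) \left(-1030\right)\right)^{2} = \left(\frac{103}{5}\right)^{2} = \frac{10609}{25}$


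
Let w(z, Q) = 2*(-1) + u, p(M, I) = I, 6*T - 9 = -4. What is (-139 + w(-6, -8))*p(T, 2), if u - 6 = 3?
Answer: -264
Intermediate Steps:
u = 9 (u = 6 + 3 = 9)
T = ⅚ (T = 3/2 + (⅙)*(-4) = 3/2 - ⅔ = ⅚ ≈ 0.83333)
w(z, Q) = 7 (w(z, Q) = 2*(-1) + 9 = -2 + 9 = 7)
(-139 + w(-6, -8))*p(T, 2) = (-139 + 7)*2 = -132*2 = -264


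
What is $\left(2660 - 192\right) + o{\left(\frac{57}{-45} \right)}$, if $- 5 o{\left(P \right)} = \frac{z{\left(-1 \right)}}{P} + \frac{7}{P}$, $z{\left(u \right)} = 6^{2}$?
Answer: $\frac{47021}{19} \approx 2474.8$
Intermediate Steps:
$z{\left(u \right)} = 36$
$o{\left(P \right)} = - \frac{43}{5 P}$ ($o{\left(P \right)} = - \frac{\frac{36}{P} + \frac{7}{P}}{5} = - \frac{43 \frac{1}{P}}{5} = - \frac{43}{5 P}$)
$\left(2660 - 192\right) + o{\left(\frac{57}{-45} \right)} = \left(2660 - 192\right) - \frac{43}{5 \frac{57}{-45}} = 2468 - \frac{43}{5 \cdot 57 \left(- \frac{1}{45}\right)} = 2468 - \frac{43}{5 \left(- \frac{19}{15}\right)} = 2468 - - \frac{129}{19} = 2468 + \frac{129}{19} = \frac{47021}{19}$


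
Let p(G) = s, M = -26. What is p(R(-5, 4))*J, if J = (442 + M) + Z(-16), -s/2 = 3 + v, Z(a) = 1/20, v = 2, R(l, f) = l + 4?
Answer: -8321/2 ≈ -4160.5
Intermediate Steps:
R(l, f) = 4 + l
Z(a) = 1/20
s = -10 (s = -2*(3 + 2) = -2*5 = -10)
p(G) = -10
J = 8321/20 (J = (442 - 26) + 1/20 = 416 + 1/20 = 8321/20 ≈ 416.05)
p(R(-5, 4))*J = -10*8321/20 = -8321/2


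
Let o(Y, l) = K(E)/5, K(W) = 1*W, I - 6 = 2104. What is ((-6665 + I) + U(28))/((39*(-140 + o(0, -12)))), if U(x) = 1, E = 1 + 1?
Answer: 3795/4537 ≈ 0.83646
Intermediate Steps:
E = 2
I = 2110 (I = 6 + 2104 = 2110)
K(W) = W
o(Y, l) = ⅖ (o(Y, l) = 2/5 = 2*(⅕) = ⅖)
((-6665 + I) + U(28))/((39*(-140 + o(0, -12)))) = ((-6665 + 2110) + 1)/((39*(-140 + ⅖))) = (-4555 + 1)/((39*(-698/5))) = -4554/(-27222/5) = -4554*(-5/27222) = 3795/4537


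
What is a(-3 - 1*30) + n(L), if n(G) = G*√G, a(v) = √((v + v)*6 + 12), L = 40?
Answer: 80*√10 + 8*I*√6 ≈ 252.98 + 19.596*I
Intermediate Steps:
a(v) = √(12 + 12*v) (a(v) = √((2*v)*6 + 12) = √(12*v + 12) = √(12 + 12*v))
n(G) = G^(3/2)
a(-3 - 1*30) + n(L) = 2*√(3 + 3*(-3 - 1*30)) + 40^(3/2) = 2*√(3 + 3*(-3 - 30)) + 80*√10 = 2*√(3 + 3*(-33)) + 80*√10 = 2*√(3 - 99) + 80*√10 = 2*√(-96) + 80*√10 = 2*(4*I*√6) + 80*√10 = 8*I*√6 + 80*√10 = 80*√10 + 8*I*√6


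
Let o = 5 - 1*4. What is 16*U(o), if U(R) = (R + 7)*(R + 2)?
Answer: 384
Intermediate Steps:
o = 1 (o = 5 - 4 = 1)
U(R) = (2 + R)*(7 + R) (U(R) = (7 + R)*(2 + R) = (2 + R)*(7 + R))
16*U(o) = 16*(14 + 1**2 + 9*1) = 16*(14 + 1 + 9) = 16*24 = 384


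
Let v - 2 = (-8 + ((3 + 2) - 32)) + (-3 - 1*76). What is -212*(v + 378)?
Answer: -56392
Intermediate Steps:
v = -112 (v = 2 + ((-8 + ((3 + 2) - 32)) + (-3 - 1*76)) = 2 + ((-8 + (5 - 32)) + (-3 - 76)) = 2 + ((-8 - 27) - 79) = 2 + (-35 - 79) = 2 - 114 = -112)
-212*(v + 378) = -212*(-112 + 378) = -212*266 = -56392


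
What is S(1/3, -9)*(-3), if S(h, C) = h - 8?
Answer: 23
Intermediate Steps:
S(h, C) = -8 + h
S(1/3, -9)*(-3) = (-8 + 1/3)*(-3) = (-8 + ⅓)*(-3) = -23/3*(-3) = 23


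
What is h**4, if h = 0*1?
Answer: 0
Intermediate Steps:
h = 0
h**4 = 0**4 = 0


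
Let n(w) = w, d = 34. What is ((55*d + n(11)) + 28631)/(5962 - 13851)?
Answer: -30512/7889 ≈ -3.8677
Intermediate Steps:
((55*d + n(11)) + 28631)/(5962 - 13851) = ((55*34 + 11) + 28631)/(5962 - 13851) = ((1870 + 11) + 28631)/(-7889) = (1881 + 28631)*(-1/7889) = 30512*(-1/7889) = -30512/7889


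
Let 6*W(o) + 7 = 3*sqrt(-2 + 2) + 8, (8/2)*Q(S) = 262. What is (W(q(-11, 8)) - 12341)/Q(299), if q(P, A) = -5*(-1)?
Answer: -74045/393 ≈ -188.41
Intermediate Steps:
q(P, A) = 5
Q(S) = 131/2 (Q(S) = (1/4)*262 = 131/2)
W(o) = 1/6 (W(o) = -7/6 + (3*sqrt(-2 + 2) + 8)/6 = -7/6 + (3*sqrt(0) + 8)/6 = -7/6 + (3*0 + 8)/6 = -7/6 + (0 + 8)/6 = -7/6 + (1/6)*8 = -7/6 + 4/3 = 1/6)
(W(q(-11, 8)) - 12341)/Q(299) = (1/6 - 12341)/(131/2) = -74045/6*2/131 = -74045/393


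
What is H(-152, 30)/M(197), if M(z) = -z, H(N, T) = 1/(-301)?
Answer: 1/59297 ≈ 1.6864e-5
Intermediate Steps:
H(N, T) = -1/301
H(-152, 30)/M(197) = -1/(301*((-1*197))) = -1/301/(-197) = -1/301*(-1/197) = 1/59297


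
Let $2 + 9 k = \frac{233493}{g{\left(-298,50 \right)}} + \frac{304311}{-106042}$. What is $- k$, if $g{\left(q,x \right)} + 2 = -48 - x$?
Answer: $\frac{12405852103}{47718900} \approx 259.98$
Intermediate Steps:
$g{\left(q,x \right)} = -50 - x$ ($g{\left(q,x \right)} = -2 - \left(48 + x\right) = -50 - x$)
$k = - \frac{12405852103}{47718900}$ ($k = - \frac{2}{9} + \frac{\frac{233493}{-50 - 50} + \frac{304311}{-106042}}{9} = - \frac{2}{9} + \frac{\frac{233493}{-50 - 50} + 304311 \left(- \frac{1}{106042}\right)}{9} = - \frac{2}{9} + \frac{\frac{233493}{-100} - \frac{304311}{106042}}{9} = - \frac{2}{9} + \frac{233493 \left(- \frac{1}{100}\right) - \frac{304311}{106042}}{9} = - \frac{2}{9} + \frac{- \frac{233493}{100} - \frac{304311}{106042}}{9} = - \frac{2}{9} + \frac{1}{9} \left(- \frac{12395247903}{5302100}\right) = - \frac{2}{9} - \frac{1377249767}{5302100} = - \frac{12405852103}{47718900} \approx -259.98$)
$- k = \left(-1\right) \left(- \frac{12405852103}{47718900}\right) = \frac{12405852103}{47718900}$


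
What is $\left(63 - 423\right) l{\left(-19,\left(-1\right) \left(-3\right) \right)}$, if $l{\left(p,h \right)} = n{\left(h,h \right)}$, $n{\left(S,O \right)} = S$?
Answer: $-1080$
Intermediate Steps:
$l{\left(p,h \right)} = h$
$\left(63 - 423\right) l{\left(-19,\left(-1\right) \left(-3\right) \right)} = \left(63 - 423\right) \left(\left(-1\right) \left(-3\right)\right) = \left(-360\right) 3 = -1080$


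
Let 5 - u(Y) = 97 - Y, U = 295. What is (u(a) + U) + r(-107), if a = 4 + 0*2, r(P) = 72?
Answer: 279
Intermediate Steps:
a = 4 (a = 4 + 0 = 4)
u(Y) = -92 + Y (u(Y) = 5 - (97 - Y) = 5 + (-97 + Y) = -92 + Y)
(u(a) + U) + r(-107) = ((-92 + 4) + 295) + 72 = (-88 + 295) + 72 = 207 + 72 = 279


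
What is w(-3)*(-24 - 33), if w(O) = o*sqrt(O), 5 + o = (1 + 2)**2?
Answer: -228*I*sqrt(3) ≈ -394.91*I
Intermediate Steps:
o = 4 (o = -5 + (1 + 2)**2 = -5 + 3**2 = -5 + 9 = 4)
w(O) = 4*sqrt(O)
w(-3)*(-24 - 33) = (4*sqrt(-3))*(-24 - 33) = (4*(I*sqrt(3)))*(-57) = (4*I*sqrt(3))*(-57) = -228*I*sqrt(3)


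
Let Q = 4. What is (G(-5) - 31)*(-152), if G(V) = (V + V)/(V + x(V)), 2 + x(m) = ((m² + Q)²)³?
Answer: 1401403728544/297411657 ≈ 4712.0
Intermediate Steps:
x(m) = -2 + (4 + m²)⁶ (x(m) = -2 + ((m² + 4)²)³ = -2 + ((4 + m²)²)³ = -2 + (4 + m²)⁶)
G(V) = 2*V/(-2 + V + (4 + V²)⁶) (G(V) = (V + V)/(V + (-2 + (4 + V²)⁶)) = (2*V)/(-2 + V + (4 + V²)⁶) = 2*V/(-2 + V + (4 + V²)⁶))
(G(-5) - 31)*(-152) = (2*(-5)/(-2 - 5 + (4 + (-5)²)⁶) - 31)*(-152) = (2*(-5)/(-2 - 5 + (4 + 25)⁶) - 31)*(-152) = (2*(-5)/(-2 - 5 + 29⁶) - 31)*(-152) = (2*(-5)/(-2 - 5 + 594823321) - 31)*(-152) = (2*(-5)/594823314 - 31)*(-152) = (2*(-5)*(1/594823314) - 31)*(-152) = (-5/297411657 - 31)*(-152) = -9219761372/297411657*(-152) = 1401403728544/297411657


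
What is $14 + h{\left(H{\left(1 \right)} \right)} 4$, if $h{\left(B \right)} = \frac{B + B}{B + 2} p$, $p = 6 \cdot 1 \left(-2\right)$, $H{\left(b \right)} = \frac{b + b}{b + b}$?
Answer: $-18$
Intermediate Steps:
$H{\left(b \right)} = 1$ ($H{\left(b \right)} = \frac{2 b}{2 b} = 2 b \frac{1}{2 b} = 1$)
$p = -12$ ($p = 6 \left(-2\right) = -12$)
$h{\left(B \right)} = - \frac{24 B}{2 + B}$ ($h{\left(B \right)} = \frac{B + B}{B + 2} \left(-12\right) = \frac{2 B}{2 + B} \left(-12\right) = - \frac{24 B}{2 + B}$)
$14 + h{\left(H{\left(1 \right)} \right)} 4 = 14 + \left(-24\right) 1 \frac{1}{2 + 1} \cdot 4 = 14 + \left(-24\right) 1 \cdot \frac{1}{3} \cdot 4 = 14 - 32 = -18$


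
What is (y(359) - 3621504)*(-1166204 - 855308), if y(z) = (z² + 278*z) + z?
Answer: 6857902642544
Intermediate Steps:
y(z) = z² + 279*z
(y(359) - 3621504)*(-1166204 - 855308) = (359*(279 + 359) - 3621504)*(-1166204 - 855308) = (359*638 - 3621504)*(-2021512) = (229042 - 3621504)*(-2021512) = -3392462*(-2021512) = 6857902642544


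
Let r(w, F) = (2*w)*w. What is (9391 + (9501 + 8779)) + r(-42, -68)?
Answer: 31199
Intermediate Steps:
r(w, F) = 2*w**2
(9391 + (9501 + 8779)) + r(-42, -68) = (9391 + (9501 + 8779)) + 2*(-42)**2 = (9391 + 18280) + 2*1764 = 27671 + 3528 = 31199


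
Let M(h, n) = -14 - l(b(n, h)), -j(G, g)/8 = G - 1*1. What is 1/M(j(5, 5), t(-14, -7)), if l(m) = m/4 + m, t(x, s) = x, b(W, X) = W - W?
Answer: -1/14 ≈ -0.071429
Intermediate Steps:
b(W, X) = 0
j(G, g) = 8 - 8*G (j(G, g) = -8*(G - 1*1) = -8*(G - 1) = -8*(-1 + G) = 8 - 8*G)
l(m) = 5*m/4 (l(m) = m*(¼) + m = m/4 + m = 5*m/4)
M(h, n) = -14 (M(h, n) = -14 - 5*0/4 = -14 - 1*0 = -14 + 0 = -14)
1/M(j(5, 5), t(-14, -7)) = 1/(-14) = -1/14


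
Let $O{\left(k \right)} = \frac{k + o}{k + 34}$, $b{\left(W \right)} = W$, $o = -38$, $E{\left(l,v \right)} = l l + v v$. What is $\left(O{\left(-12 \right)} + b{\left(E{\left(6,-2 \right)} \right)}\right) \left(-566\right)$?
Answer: $- \frac{234890}{11} \approx -21354.0$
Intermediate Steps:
$E{\left(l,v \right)} = l^{2} + v^{2}$
$O{\left(k \right)} = \frac{-38 + k}{34 + k}$ ($O{\left(k \right)} = \frac{k - 38}{k + 34} = \frac{-38 + k}{34 + k}$)
$\left(O{\left(-12 \right)} + b{\left(E{\left(6,-2 \right)} \right)}\right) \left(-566\right) = \left(\frac{-38 - 12}{34 - 12} + \left(6^{2} + \left(-2\right)^{2}\right)\right) \left(-566\right) = \left(\frac{1}{22} \left(-50\right) + \left(36 + 4\right)\right) \left(-566\right) = \left(\frac{1}{22} \left(-50\right) + 40\right) \left(-566\right) = \left(- \frac{25}{11} + 40\right) \left(-566\right) = \frac{415}{11} \left(-566\right) = - \frac{234890}{11}$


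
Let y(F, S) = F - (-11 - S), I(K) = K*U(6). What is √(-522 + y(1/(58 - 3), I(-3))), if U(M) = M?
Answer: I*√1600170/55 ≈ 23.0*I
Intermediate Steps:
I(K) = 6*K (I(K) = K*6 = 6*K)
y(F, S) = 11 + F + S (y(F, S) = F + (11 + S) = 11 + F + S)
√(-522 + y(1/(58 - 3), I(-3))) = √(-522 + (11 + 1/(58 - 3) + 6*(-3))) = √(-522 + (11 + 1/55 - 18)) = √(-522 - 384/55) = √(-29094/55) = I*√1600170/55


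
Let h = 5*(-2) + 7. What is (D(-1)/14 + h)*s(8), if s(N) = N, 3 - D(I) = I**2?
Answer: -160/7 ≈ -22.857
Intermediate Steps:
D(I) = 3 - I**2
h = -3 (h = -10 + 7 = -3)
(D(-1)/14 + h)*s(8) = ((3 - 1*(-1)**2)/14 - 3)*8 = ((3 - 1*1)*(1/14) - 3)*8 = ((3 - 1)*(1/14) - 3)*8 = (2*(1/14) - 3)*8 = (1/7 - 3)*8 = -20/7*8 = -160/7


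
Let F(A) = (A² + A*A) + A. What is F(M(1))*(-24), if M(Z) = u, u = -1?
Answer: -24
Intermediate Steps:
M(Z) = -1
F(A) = A + 2*A² (F(A) = (A² + A²) + A = 2*A² + A = A + 2*A²)
F(M(1))*(-24) = -(1 + 2*(-1))*(-24) = -(1 - 2)*(-24) = -1*(-1)*(-24) = 1*(-24) = -24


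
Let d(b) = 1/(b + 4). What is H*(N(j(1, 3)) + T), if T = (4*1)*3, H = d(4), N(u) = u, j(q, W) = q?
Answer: 13/8 ≈ 1.6250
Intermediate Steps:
d(b) = 1/(4 + b)
H = ⅛ (H = 1/(4 + 4) = 1/8 = ⅛ ≈ 0.12500)
T = 12 (T = 4*3 = 12)
H*(N(j(1, 3)) + T) = (1 + 12)/8 = (⅛)*13 = 13/8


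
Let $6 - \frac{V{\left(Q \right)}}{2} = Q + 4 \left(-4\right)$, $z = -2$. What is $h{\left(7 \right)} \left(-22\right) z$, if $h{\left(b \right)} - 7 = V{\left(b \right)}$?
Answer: $1628$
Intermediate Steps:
$V{\left(Q \right)} = 44 - 2 Q$ ($V{\left(Q \right)} = 12 - 2 \left(Q + 4 \left(-4\right)\right) = 12 - 2 \left(Q - 16\right) = 12 - 2 \left(-16 + Q\right) = 12 - \left(-32 + 2 Q\right) = 44 - 2 Q$)
$h{\left(b \right)} = 51 - 2 b$ ($h{\left(b \right)} = 7 - \left(-44 + 2 b\right) = 51 - 2 b$)
$h{\left(7 \right)} \left(-22\right) z = \left(51 - 14\right) \left(-22\right) \left(-2\right) = 37 \left(-22\right) \left(-2\right) = \left(-814\right) \left(-2\right) = 1628$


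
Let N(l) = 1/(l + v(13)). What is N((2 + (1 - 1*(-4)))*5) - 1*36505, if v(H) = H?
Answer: -1752239/48 ≈ -36505.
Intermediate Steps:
N(l) = 1/(13 + l) (N(l) = 1/(l + 13) = 1/(13 + l))
N((2 + (1 - 1*(-4)))*5) - 1*36505 = 1/(13 + (2 + (1 - 1*(-4)))*5) - 1*36505 = 1/(13 + (2 + (1 + 4))*5) - 36505 = 1/(13 + (2 + 5)*5) - 36505 = 1/(13 + 7*5) - 36505 = 1/(13 + 35) - 36505 = 1/48 - 36505 = -1752239/48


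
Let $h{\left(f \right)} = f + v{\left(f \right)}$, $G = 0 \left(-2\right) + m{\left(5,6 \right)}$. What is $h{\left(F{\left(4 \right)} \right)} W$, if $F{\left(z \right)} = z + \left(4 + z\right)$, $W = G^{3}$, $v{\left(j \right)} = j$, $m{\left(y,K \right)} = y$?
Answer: $3000$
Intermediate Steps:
$G = 5$ ($G = 0 \left(-2\right) + 5 = 0 + 5 = 5$)
$W = 125$ ($W = 5^{3} = 125$)
$F{\left(z \right)} = 4 + 2 z$
$h{\left(f \right)} = 2 f$ ($h{\left(f \right)} = f + f = 2 f$)
$h{\left(F{\left(4 \right)} \right)} W = 2 \left(4 + 2 \cdot 4\right) 125 = 2 \left(4 + 8\right) 125 = 2 \cdot 12 \cdot 125 = 24 \cdot 125 = 3000$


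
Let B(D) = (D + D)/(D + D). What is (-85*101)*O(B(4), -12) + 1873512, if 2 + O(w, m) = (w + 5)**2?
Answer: 1581622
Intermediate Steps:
B(D) = 1 (B(D) = (2*D)/((2*D)) = (2*D)*(1/(2*D)) = 1)
O(w, m) = -2 + (5 + w)**2 (O(w, m) = -2 + (w + 5)**2 = -2 + (5 + w)**2)
(-85*101)*O(B(4), -12) + 1873512 = (-85*101)*(-2 + (5 + 1)**2) + 1873512 = -8585*(-2 + 6**2) + 1873512 = -8585*(-2 + 36) + 1873512 = -8585*34 + 1873512 = -291890 + 1873512 = 1581622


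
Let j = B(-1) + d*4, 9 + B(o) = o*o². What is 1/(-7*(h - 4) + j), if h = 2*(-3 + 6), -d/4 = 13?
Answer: -1/232 ≈ -0.0043103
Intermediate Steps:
B(o) = -9 + o³ (B(o) = -9 + o*o² = -9 + o³)
d = -52 (d = -4*13 = -52)
h = 6 (h = 2*3 = 6)
j = -218 (j = (-9 + (-1)³) - 52*4 = (-9 - 1) - 208 = -10 - 208 = -218)
1/(-7*(h - 4) + j) = 1/(-7*(6 - 4) - 218) = 1/(-7*2 - 218) = 1/(-14 - 218) = 1/(-232) = -1/232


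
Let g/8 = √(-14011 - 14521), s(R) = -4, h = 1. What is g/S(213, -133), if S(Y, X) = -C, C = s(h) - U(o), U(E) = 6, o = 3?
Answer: 8*I*√7133/5 ≈ 135.13*I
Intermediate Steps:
C = -10 (C = -4 - 1*6 = -4 - 6 = -10)
g = 16*I*√7133 (g = 8*√(-14011 - 14521) = 8*√(-28532) = 8*(2*I*√7133) = 16*I*√7133 ≈ 1351.3*I)
S(Y, X) = 10 (S(Y, X) = -1*(-10) = 10)
g/S(213, -133) = (16*I*√7133)/10 = (16*I*√7133)*(⅒) = 8*I*√7133/5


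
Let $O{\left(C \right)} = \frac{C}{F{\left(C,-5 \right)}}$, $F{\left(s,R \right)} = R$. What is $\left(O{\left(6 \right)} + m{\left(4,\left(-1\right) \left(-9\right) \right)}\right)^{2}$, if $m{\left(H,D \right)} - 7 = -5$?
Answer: $\frac{16}{25} \approx 0.64$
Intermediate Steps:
$m{\left(H,D \right)} = 2$ ($m{\left(H,D \right)} = 7 - 5 = 2$)
$O{\left(C \right)} = - \frac{C}{5}$ ($O{\left(C \right)} = \frac{C}{-5} = C \left(- \frac{1}{5}\right) = - \frac{C}{5}$)
$\left(O{\left(6 \right)} + m{\left(4,\left(-1\right) \left(-9\right) \right)}\right)^{2} = \left(\left(- \frac{1}{5}\right) 6 + 2\right)^{2} = \left(- \frac{6}{5} + 2\right)^{2} = \left(\frac{4}{5}\right)^{2} = \frac{16}{25}$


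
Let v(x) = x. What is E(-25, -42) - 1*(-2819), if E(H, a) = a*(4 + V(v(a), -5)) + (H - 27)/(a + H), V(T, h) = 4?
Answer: 166413/67 ≈ 2483.8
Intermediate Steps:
E(H, a) = 8*a + (-27 + H)/(H + a) (E(H, a) = a*(4 + 4) + (H - 27)/(a + H) = a*8 + (-27 + H)/(H + a) = 8*a + (-27 + H)/(H + a))
E(-25, -42) - 1*(-2819) = (-27 - 25 + 8*(-42)² + 8*(-25)*(-42))/(-25 - 42) - 1*(-2819) = (-27 - 25 + 8*1764 + 8400)/(-67) + 2819 = -(-27 - 25 + 14112 + 8400)/67 + 2819 = -1/67*22460 + 2819 = -22460/67 + 2819 = 166413/67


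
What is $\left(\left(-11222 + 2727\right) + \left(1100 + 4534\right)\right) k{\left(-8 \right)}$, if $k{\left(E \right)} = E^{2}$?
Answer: $-183104$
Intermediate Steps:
$\left(\left(-11222 + 2727\right) + \left(1100 + 4534\right)\right) k{\left(-8 \right)} = \left(\left(-11222 + 2727\right) + \left(1100 + 4534\right)\right) \left(-8\right)^{2} = \left(-8495 + 5634\right) 64 = \left(-2861\right) 64 = -183104$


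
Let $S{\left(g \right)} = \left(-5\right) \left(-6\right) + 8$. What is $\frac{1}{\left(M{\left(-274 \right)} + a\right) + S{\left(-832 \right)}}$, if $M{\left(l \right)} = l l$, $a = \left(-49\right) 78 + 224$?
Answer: $\frac{1}{71516} \approx 1.3983 \cdot 10^{-5}$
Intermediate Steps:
$S{\left(g \right)} = 38$ ($S{\left(g \right)} = 30 + 8 = 38$)
$a = -3598$ ($a = -3822 + 224 = -3598$)
$M{\left(l \right)} = l^{2}$
$\frac{1}{\left(M{\left(-274 \right)} + a\right) + S{\left(-832 \right)}} = \frac{1}{\left(\left(-274\right)^{2} - 3598\right) + 38} = \frac{1}{\left(75076 - 3598\right) + 38} = \frac{1}{71478 + 38} = \frac{1}{71516}$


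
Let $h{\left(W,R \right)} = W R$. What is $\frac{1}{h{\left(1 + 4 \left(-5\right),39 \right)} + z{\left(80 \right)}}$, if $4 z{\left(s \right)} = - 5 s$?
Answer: $- \frac{1}{841} \approx -0.0011891$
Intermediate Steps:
$z{\left(s \right)} = - \frac{5 s}{4}$ ($z{\left(s \right)} = \frac{\left(-5\right) s}{4} = - \frac{5 s}{4}$)
$h{\left(W,R \right)} = R W$
$\frac{1}{h{\left(1 + 4 \left(-5\right),39 \right)} + z{\left(80 \right)}} = \frac{1}{39 \left(1 + 4 \left(-5\right)\right) - 100} = \frac{1}{39 \left(1 - 20\right) - 100} = \frac{1}{39 \left(-19\right) - 100} = \frac{1}{-741 - 100} = \frac{1}{-841} = - \frac{1}{841}$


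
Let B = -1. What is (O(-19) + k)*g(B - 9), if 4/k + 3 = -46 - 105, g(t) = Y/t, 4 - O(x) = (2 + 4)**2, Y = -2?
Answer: -2466/385 ≈ -6.4052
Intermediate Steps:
O(x) = -32 (O(x) = 4 - (2 + 4)**2 = 4 - 1*6**2 = 4 - 1*36 = 4 - 36 = -32)
g(t) = -2/t
k = -2/77 (k = 4/(-3 + (-46 - 105)) = 4/(-3 - 151) = 4/(-154) = 4*(-1/154) = -2/77 ≈ -0.025974)
(O(-19) + k)*g(B - 9) = (-32 - 2/77)*(-2/(-1 - 9)) = -(-4932)/(77*(-10)) = -(-4932)*(-1)/(77*10) = -2466/77*1/5 = -2466/385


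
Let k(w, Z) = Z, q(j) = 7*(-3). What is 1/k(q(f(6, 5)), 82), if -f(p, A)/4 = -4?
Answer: 1/82 ≈ 0.012195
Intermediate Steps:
f(p, A) = 16 (f(p, A) = -4*(-4) = 16)
q(j) = -21
1/k(q(f(6, 5)), 82) = 1/82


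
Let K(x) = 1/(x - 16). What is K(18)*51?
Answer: 51/2 ≈ 25.500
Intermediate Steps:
K(x) = 1/(-16 + x)
K(18)*51 = 51/(-16 + 18) = 51/2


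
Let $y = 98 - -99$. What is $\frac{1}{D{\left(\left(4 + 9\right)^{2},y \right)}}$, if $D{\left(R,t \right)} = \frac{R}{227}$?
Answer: $\frac{227}{169} \approx 1.3432$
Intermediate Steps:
$y = 197$ ($y = 98 + 99 = 197$)
$D{\left(R,t \right)} = \frac{R}{227}$ ($D{\left(R,t \right)} = R \frac{1}{227} = \frac{R}{227}$)
$\frac{1}{D{\left(\left(4 + 9\right)^{2},y \right)}} = \frac{1}{\frac{1}{227} \left(4 + 9\right)^{2}} = \frac{1}{\frac{1}{227} \cdot 13^{2}} = \frac{1}{\frac{1}{227} \cdot 169} = \frac{1}{\frac{169}{227}} = \frac{227}{169}$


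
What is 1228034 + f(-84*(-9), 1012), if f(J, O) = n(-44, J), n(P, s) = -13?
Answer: 1228021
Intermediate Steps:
f(J, O) = -13
1228034 + f(-84*(-9), 1012) = 1228034 - 13 = 1228021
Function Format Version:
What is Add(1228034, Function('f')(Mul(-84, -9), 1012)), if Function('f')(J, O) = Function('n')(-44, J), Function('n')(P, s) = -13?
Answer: 1228021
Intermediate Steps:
Function('f')(J, O) = -13
Add(1228034, Function('f')(Mul(-84, -9), 1012)) = Add(1228034, -13) = 1228021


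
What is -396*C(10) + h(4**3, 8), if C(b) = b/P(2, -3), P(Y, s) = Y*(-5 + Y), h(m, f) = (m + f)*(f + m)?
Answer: 5844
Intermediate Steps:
h(m, f) = (f + m)**2 (h(m, f) = (f + m)*(f + m) = (f + m)**2)
C(b) = -b/6 (C(b) = b/((2*(-5 + 2))) = b/((2*(-3))) = b/(-6) = b*(-1/6) = -b/6)
-396*C(10) + h(4**3, 8) = -(-66)*10 + (8 + 4**3)**2 = -396*(-5/3) + (8 + 64)**2 = 660 + 72**2 = 660 + 5184 = 5844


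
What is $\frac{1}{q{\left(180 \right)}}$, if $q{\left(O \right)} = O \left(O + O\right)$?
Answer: $\frac{1}{64800} \approx 1.5432 \cdot 10^{-5}$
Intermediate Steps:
$q{\left(O \right)} = 2 O^{2}$ ($q{\left(O \right)} = O 2 O = 2 O^{2}$)
$\frac{1}{q{\left(180 \right)}} = \frac{1}{2 \cdot 180^{2}} = \frac{1}{2 \cdot 32400} = \frac{1}{64800}$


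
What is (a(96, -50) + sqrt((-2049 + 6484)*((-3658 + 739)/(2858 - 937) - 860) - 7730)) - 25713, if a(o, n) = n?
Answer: -25763 + I*sqrt(14128342575595)/1921 ≈ -25763.0 + 1956.7*I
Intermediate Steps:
(a(96, -50) + sqrt((-2049 + 6484)*((-3658 + 739)/(2858 - 937) - 860) - 7730)) - 25713 = (-50 + sqrt((-2049 + 6484)*((-3658 + 739)/(2858 - 937) - 860) - 7730)) - 25713 = (-50 + sqrt(4435*(-2919/1921 - 860) - 7730)) - 25713 = (-50 + sqrt(4435*(-1654979/1921) - 7730)) - 25713 = (-50 + sqrt(-7339831865/1921 - 7730)) - 25713 = (-50 + sqrt(-7354681195/1921)) - 25713 = (-50 + I*sqrt(14128342575595)/1921) - 25713 = -25763 + I*sqrt(14128342575595)/1921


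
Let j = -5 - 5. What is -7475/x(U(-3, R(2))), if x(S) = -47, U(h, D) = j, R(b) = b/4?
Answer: 7475/47 ≈ 159.04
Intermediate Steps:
R(b) = b/4 (R(b) = b*(¼) = b/4)
j = -10
U(h, D) = -10
-7475/x(U(-3, R(2))) = -7475/(-47) = -7475*(-1/47) = 7475/47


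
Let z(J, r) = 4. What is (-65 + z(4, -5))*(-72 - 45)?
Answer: 7137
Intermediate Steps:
(-65 + z(4, -5))*(-72 - 45) = (-65 + 4)*(-72 - 45) = -61*(-117) = 7137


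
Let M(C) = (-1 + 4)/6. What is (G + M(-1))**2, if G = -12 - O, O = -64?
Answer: 11025/4 ≈ 2756.3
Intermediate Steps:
G = 52 (G = -12 - 1*(-64) = -12 + 64 = 52)
M(C) = 1/2 (M(C) = 3*(1/6) = 1/2)
(G + M(-1))**2 = (52 + 1/2)**2 = (105/2)**2 = 11025/4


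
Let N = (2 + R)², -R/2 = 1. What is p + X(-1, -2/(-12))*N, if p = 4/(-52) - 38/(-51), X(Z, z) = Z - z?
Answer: 443/663 ≈ 0.66817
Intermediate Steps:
R = -2 (R = -2*1 = -2)
p = 443/663 (p = 4*(-1/52) - 38*(-1/51) = -1/13 + 38/51 = 443/663 ≈ 0.66817)
N = 0 (N = (2 - 2)² = 0² = 0)
p + X(-1, -2/(-12))*N = 443/663 + (-1 - (-2)/(-12))*0 = 443/663 + (-1 - (-2)*(-1)/12)*0 = 443/663 + (-1 - 1*⅙)*0 = 443/663 + (-1 - ⅙)*0 = 443/663 - 7/6*0 = 443/663 + 0 = 443/663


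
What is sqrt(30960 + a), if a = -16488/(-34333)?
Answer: 6*sqrt(1013744929054)/34333 ≈ 175.96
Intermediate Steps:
a = 16488/34333 (a = -16488*(-1/34333) = 16488/34333 ≈ 0.48024)
sqrt(30960 + a) = sqrt(30960 + 16488/34333) = sqrt(1062966168/34333) = 6*sqrt(1013744929054)/34333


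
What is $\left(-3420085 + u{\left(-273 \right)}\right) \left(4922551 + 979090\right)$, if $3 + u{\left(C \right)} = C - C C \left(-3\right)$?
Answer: $-18866212506134$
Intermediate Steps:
$u{\left(C \right)} = -3 + C + 3 C^{2}$ ($u{\left(C \right)} = -3 + \left(C - C C \left(-3\right)\right) = -3 - \left(- C + C^{2} \left(-3\right)\right) = -3 + \left(C - - 3 C^{2}\right) = -3 + \left(C + 3 C^{2}\right) = -3 + C + 3 C^{2}$)
$\left(-3420085 + u{\left(-273 \right)}\right) \left(4922551 + 979090\right) = \left(-3420085 - \left(276 - 223587\right)\right) \left(4922551 + 979090\right) = \left(-3420085 - -223311\right) 5901641 = \left(-3420085 + 223311\right) 5901641 = \left(-3196774\right) 5901641 = -18866212506134$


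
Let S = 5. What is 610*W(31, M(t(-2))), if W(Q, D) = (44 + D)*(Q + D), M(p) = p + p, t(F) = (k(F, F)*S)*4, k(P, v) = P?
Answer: 1076040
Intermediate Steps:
t(F) = 20*F (t(F) = (F*5)*4 = (5*F)*4 = 20*F)
M(p) = 2*p
W(Q, D) = (44 + D)*(D + Q)
610*W(31, M(t(-2))) = 610*((2*(20*(-2)))² + 44*(2*(20*(-2))) + 44*31 + (2*(20*(-2)))*31) = 610*((2*(-40))² + 44*(2*(-40)) + 1364 + (2*(-40))*31) = 610*((-80)² + 44*(-80) + 1364 - 80*31) = 610*(6400 - 3520 + 1364 - 2480) = 610*1764 = 1076040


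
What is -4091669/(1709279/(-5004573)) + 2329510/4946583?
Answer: 101291462082307287761/8455090443657 ≈ 1.1980e+7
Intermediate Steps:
-4091669/(1709279/(-5004573)) + 2329510/4946583 = -4091669/(1709279*(-1/5004573)) + 2329510*(1/4946583) = -4091669/(-1709279/5004573) + 2329510/4946583 = -4091669*(-5004573/1709279) + 2329510/4946583 = 20477056202337/1709279 + 2329510/4946583 = 101291462082307287761/8455090443657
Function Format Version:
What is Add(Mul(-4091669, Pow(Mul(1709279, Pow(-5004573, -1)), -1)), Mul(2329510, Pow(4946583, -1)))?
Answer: Rational(101291462082307287761, 8455090443657) ≈ 1.1980e+7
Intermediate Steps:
Add(Mul(-4091669, Pow(Mul(1709279, Pow(-5004573, -1)), -1)), Mul(2329510, Pow(4946583, -1))) = Add(Mul(-4091669, Pow(Mul(1709279, Rational(-1, 5004573)), -1)), Mul(2329510, Rational(1, 4946583))) = Add(Mul(-4091669, Pow(Rational(-1709279, 5004573), -1)), Rational(2329510, 4946583)) = Add(Mul(-4091669, Rational(-5004573, 1709279)), Rational(2329510, 4946583)) = Add(Rational(20477056202337, 1709279), Rational(2329510, 4946583)) = Rational(101291462082307287761, 8455090443657)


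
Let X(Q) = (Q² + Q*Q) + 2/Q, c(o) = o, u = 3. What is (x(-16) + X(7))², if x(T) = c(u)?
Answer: 502681/49 ≈ 10259.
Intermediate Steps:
x(T) = 3
X(Q) = 2/Q + 2*Q² (X(Q) = (Q² + Q²) + 2/Q = 2*Q² + 2/Q = 2/Q + 2*Q²)
(x(-16) + X(7))² = (3 + 2*(1 + 7³)/7)² = (3 + 2*(⅐)*(1 + 343))² = (3 + 2*(⅐)*344)² = (3 + 688/7)² = (709/7)² = 502681/49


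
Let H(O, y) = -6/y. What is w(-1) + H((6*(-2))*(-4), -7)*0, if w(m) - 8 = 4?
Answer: 12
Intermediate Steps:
w(m) = 12 (w(m) = 8 + 4 = 12)
w(-1) + H((6*(-2))*(-4), -7)*0 = 12 - 6/(-7)*0 = 12 - 6*(-⅐)*0 = 12 + (6/7)*0 = 12 + 0 = 12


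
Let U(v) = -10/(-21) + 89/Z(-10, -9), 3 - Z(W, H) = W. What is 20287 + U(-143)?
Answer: 5540350/273 ≈ 20294.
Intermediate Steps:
Z(W, H) = 3 - W
U(v) = 1999/273 (U(v) = -10/(-21) + 89/(3 - 1*(-10)) = -10*(-1/21) + 89/(3 + 10) = 10/21 + 89/13 = 1999/273)
20287 + U(-143) = 20287 + 1999/273 = 5540350/273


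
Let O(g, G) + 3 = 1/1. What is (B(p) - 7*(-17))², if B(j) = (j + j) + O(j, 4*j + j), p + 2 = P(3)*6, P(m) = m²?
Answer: 48841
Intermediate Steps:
O(g, G) = -2 (O(g, G) = -3 + 1/1 = -3 + 1 = -2)
p = 52 (p = -2 + 3²*6 = -2 + 9*6 = -2 + 54 = 52)
B(j) = -2 + 2*j (B(j) = (j + j) - 2 = 2*j - 2 = -2 + 2*j)
(B(p) - 7*(-17))² = ((-2 + 2*52) - 7*(-17))² = ((-2 + 104) + 119)² = (102 + 119)² = 221² = 48841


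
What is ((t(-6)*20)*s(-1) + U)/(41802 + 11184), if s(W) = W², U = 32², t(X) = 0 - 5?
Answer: 154/8831 ≈ 0.017439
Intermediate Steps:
t(X) = -5
U = 1024
((t(-6)*20)*s(-1) + U)/(41802 + 11184) = (-5*20*(-1)² + 1024)/(41802 + 11184) = (-100*1 + 1024)/52986 = (-100 + 1024)*(1/52986) = 924*(1/52986) = 154/8831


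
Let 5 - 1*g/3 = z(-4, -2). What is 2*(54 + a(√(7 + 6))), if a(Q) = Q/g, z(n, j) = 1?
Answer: 108 + √13/6 ≈ 108.60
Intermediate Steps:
g = 12 (g = 15 - 3*1 = 15 - 3 = 12)
a(Q) = Q/12
2*(54 + a(√(7 + 6))) = 2*(54 + √(7 + 6)/12) = 2*(54 + √13/12) = 108 + √13/6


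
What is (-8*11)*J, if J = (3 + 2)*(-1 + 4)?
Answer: -1320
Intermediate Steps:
J = 15 (J = 5*3 = 15)
(-8*11)*J = -8*11*15 = -88*15 = -1320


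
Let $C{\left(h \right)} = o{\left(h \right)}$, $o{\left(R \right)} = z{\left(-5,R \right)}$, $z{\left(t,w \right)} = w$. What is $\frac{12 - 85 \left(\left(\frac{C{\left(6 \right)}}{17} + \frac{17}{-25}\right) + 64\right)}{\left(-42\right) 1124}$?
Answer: $\frac{27001}{236040} \approx 0.11439$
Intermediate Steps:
$o{\left(R \right)} = R$
$C{\left(h \right)} = h$
$\frac{12 - 85 \left(\left(\frac{C{\left(6 \right)}}{17} + \frac{17}{-25}\right) + 64\right)}{\left(-42\right) 1124} = \frac{12 - 85 \left(\left(\frac{6}{17} + \frac{17}{-25}\right) + 64\right)}{\left(-42\right) 1124} = \frac{12 - 85 \left(\left(6 \cdot \frac{1}{17} + 17 \left(- \frac{1}{25}\right)\right) + 64\right)}{-47208} = \left(12 - 85 \left(\left(\frac{6}{17} - \frac{17}{25}\right) + 64\right)\right) \left(- \frac{1}{47208}\right) = \left(12 - 85 \left(- \frac{139}{425} + 64\right)\right) \left(- \frac{1}{47208}\right) = \left(12 - \frac{27061}{5}\right) \left(- \frac{1}{47208}\right) = \left(- \frac{27001}{5}\right) \left(- \frac{1}{47208}\right) = \frac{27001}{236040}$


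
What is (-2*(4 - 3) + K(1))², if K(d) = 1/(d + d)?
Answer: 9/4 ≈ 2.2500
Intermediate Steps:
K(d) = 1/(2*d)
(-2*(4 - 3) + K(1))² = (-2*(4 - 3) + (½)/1)² = (-2*1 + (½)*1)² = (-2 + ½)² = (-3/2)² = 9/4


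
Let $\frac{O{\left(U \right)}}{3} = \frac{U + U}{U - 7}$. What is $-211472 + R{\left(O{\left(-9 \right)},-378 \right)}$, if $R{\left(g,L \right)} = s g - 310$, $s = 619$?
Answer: $- \frac{1677543}{8} \approx -2.0969 \cdot 10^{5}$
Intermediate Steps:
$O{\left(U \right)} = \frac{6 U}{-7 + U}$ ($O{\left(U \right)} = 3 \frac{U + U}{U - 7} = 3 \frac{2 U}{-7 + U} = \frac{6 U}{-7 + U}$)
$R{\left(g,L \right)} = -310 + 619 g$ ($R{\left(g,L \right)} = 619 g - 310 = -310 + 619 g$)
$-211472 + R{\left(O{\left(-9 \right)},-378 \right)} = -211472 - \left(310 - 619 \cdot 6 \left(-9\right) \frac{1}{-7 - 9}\right) = -211472 - \left(310 - 619 \cdot 6 \left(-9\right) \frac{1}{-16}\right) = -211472 - \left(310 - 619 \cdot 6 \left(-9\right) \left(- \frac{1}{16}\right)\right) = -211472 + \left(-310 + 619 \cdot \frac{27}{8}\right) = -211472 + \left(-310 + \frac{16713}{8}\right) = -211472 + \frac{14233}{8} = - \frac{1677543}{8}$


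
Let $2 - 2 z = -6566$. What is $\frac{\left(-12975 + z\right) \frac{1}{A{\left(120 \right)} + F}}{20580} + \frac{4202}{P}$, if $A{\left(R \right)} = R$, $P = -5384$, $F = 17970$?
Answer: $- \frac{195553000093}{250552650600} \approx -0.78049$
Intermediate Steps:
$z = 3284$ ($z = 1 - -3283 = 1 + 3283 = 3284$)
$\frac{\left(-12975 + z\right) \frac{1}{A{\left(120 \right)} + F}}{20580} + \frac{4202}{P} = \frac{\left(-12975 + 3284\right) \frac{1}{120 + 17970}}{20580} + \frac{4202}{-5384} = - \frac{9691}{18090} \cdot \frac{1}{20580} + 4202 \left(- \frac{1}{5384}\right) = \left(-9691\right) \frac{1}{18090} \cdot \frac{1}{20580} - \frac{2101}{2692} = \left(- \frac{9691}{18090}\right) \frac{1}{20580} - \frac{2101}{2692} = - \frac{9691}{372292200} - \frac{2101}{2692} = - \frac{195553000093}{250552650600}$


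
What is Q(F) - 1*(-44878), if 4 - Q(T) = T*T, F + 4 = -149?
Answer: 21473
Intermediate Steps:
F = -153 (F = -4 - 149 = -153)
Q(T) = 4 - T² (Q(T) = 4 - T*T = 4 - T²)
Q(F) - 1*(-44878) = (4 - 1*(-153)²) - 1*(-44878) = (4 - 1*23409) + 44878 = (4 - 23409) + 44878 = -23405 + 44878 = 21473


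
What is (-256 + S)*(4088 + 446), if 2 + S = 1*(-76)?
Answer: -1514356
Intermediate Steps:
S = -78 (S = -2 + 1*(-76) = -2 - 76 = -78)
(-256 + S)*(4088 + 446) = (-256 - 78)*(4088 + 446) = -334*4534 = -1514356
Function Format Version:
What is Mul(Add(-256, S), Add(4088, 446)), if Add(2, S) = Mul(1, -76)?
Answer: -1514356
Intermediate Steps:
S = -78 (S = Add(-2, Mul(1, -76)) = Add(-2, -76) = -78)
Mul(Add(-256, S), Add(4088, 446)) = Mul(Add(-256, -78), Add(4088, 446)) = Mul(-334, 4534) = -1514356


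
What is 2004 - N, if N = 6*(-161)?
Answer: 2970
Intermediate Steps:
N = -966
2004 - N = 2004 - 1*(-966) = 2004 + 966 = 2970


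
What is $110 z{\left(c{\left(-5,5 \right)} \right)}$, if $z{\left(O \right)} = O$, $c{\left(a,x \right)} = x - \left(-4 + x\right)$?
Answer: $440$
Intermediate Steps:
$c{\left(a,x \right)} = 4$
$110 z{\left(c{\left(-5,5 \right)} \right)} = 110 \cdot 4 = 440$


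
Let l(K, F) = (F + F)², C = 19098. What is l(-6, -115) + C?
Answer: 71998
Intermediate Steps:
l(K, F) = 4*F² (l(K, F) = (2*F)² = 4*F²)
l(-6, -115) + C = 4*(-115)² + 19098 = 4*13225 + 19098 = 52900 + 19098 = 71998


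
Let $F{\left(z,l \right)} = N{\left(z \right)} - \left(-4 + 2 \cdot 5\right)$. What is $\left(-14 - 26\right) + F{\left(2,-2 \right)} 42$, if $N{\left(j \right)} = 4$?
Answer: $-124$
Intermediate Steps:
$F{\left(z,l \right)} = -2$ ($F{\left(z,l \right)} = 4 - \left(-4 + 2 \cdot 5\right) = 4 - \left(-4 + 10\right) = 4 - 6 = -2$)
$\left(-14 - 26\right) + F{\left(2,-2 \right)} 42 = \left(-14 - 26\right) - 84 = -40 - 84 = -124$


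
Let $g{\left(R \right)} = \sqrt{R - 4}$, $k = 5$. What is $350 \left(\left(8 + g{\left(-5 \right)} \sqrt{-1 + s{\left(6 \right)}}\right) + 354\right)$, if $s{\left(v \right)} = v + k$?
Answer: $126700 + 1050 i \sqrt{10} \approx 1.267 \cdot 10^{5} + 3320.4 i$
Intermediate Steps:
$g{\left(R \right)} = \sqrt{-4 + R}$
$s{\left(v \right)} = 5 + v$ ($s{\left(v \right)} = v + 5 = 5 + v$)
$350 \left(\left(8 + g{\left(-5 \right)} \sqrt{-1 + s{\left(6 \right)}}\right) + 354\right) = 350 \left(\left(8 + \sqrt{-4 - 5} \sqrt{-1 + \left(5 + 6\right)}\right) + 354\right) = 350 \left(\left(8 + \sqrt{-9} \sqrt{-1 + 11}\right) + 354\right) = 350 \left(\left(8 + 3 i \sqrt{10}\right) + 354\right) = 350 \left(362 + 3 i \sqrt{10}\right) = 126700 + 1050 i \sqrt{10}$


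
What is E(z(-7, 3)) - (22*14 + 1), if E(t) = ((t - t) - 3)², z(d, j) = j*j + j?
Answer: -300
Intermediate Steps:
z(d, j) = j + j² (z(d, j) = j² + j = j + j²)
E(t) = 9 (E(t) = (0 - 3)² = (-3)² = 9)
E(z(-7, 3)) - (22*14 + 1) = 9 - (22*14 + 1) = 9 - (308 + 1) = 9 - 1*309 = 9 - 309 = -300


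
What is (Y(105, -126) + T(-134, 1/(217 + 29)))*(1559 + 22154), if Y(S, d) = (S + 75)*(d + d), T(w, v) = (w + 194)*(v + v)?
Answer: -44100014620/41 ≈ -1.0756e+9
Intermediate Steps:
T(w, v) = 2*v*(194 + w) (T(w, v) = (194 + w)*(2*v) = 2*v*(194 + w))
Y(S, d) = 2*d*(75 + S) (Y(S, d) = (75 + S)*(2*d) = 2*d*(75 + S))
(Y(105, -126) + T(-134, 1/(217 + 29)))*(1559 + 22154) = (2*(-126)*(75 + 105) + 2*(194 - 134)/(217 + 29))*(1559 + 22154) = (2*(-126)*180 + 2*60/246)*23713 = (-45360 + 2*(1/246)*60)*23713 = (-45360 + 20/41)*23713 = -1859740/41*23713 = -44100014620/41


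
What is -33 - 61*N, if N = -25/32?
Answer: 469/32 ≈ 14.656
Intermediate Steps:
N = -25/32 (N = -25*1/32 = -25/32 ≈ -0.78125)
-33 - 61*N = -33 - 61*(-25/32) = -33 + 1525/32 = 469/32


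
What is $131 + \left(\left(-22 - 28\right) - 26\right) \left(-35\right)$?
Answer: $2791$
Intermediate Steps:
$131 + \left(\left(-22 - 28\right) - 26\right) \left(-35\right) = 131 + \left(-50 - 26\right) \left(-35\right) = 131 - -2660 = 131 + 2660 = 2791$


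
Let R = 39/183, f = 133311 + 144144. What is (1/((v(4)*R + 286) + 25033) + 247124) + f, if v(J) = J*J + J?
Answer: 810327148362/1544719 ≈ 5.2458e+5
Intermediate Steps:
v(J) = J + J**2 (v(J) = J**2 + J = J + J**2)
f = 277455
R = 13/61 (R = 39*(1/183) = 13/61 ≈ 0.21311)
(1/((v(4)*R + 286) + 25033) + 247124) + f = (1/(((4*(1 + 4))*(13/61) + 286) + 25033) + 247124) + 277455 = (1/(((4*5)*(13/61) + 286) + 25033) + 247124) + 277455 = (1/((20*(13/61) + 286) + 25033) + 247124) + 277455 = (1/((260/61 + 286) + 25033) + 247124) + 277455 = (1/(17706/61 + 25033) + 247124) + 277455 = (1/(1544719/61) + 247124) + 277455 = (61/1544719 + 247124) + 277455 = 381737138217/1544719 + 277455 = 810327148362/1544719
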